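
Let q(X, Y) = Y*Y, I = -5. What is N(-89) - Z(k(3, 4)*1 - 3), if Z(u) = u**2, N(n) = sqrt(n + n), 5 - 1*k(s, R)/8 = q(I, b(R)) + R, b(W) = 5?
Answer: -38025 + I*sqrt(178) ≈ -38025.0 + 13.342*I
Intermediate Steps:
q(X, Y) = Y**2
k(s, R) = -160 - 8*R (k(s, R) = 40 - 8*(5**2 + R) = 40 - 8*(25 + R) = 40 + (-200 - 8*R) = -160 - 8*R)
N(n) = sqrt(2)*sqrt(n) (N(n) = sqrt(2*n) = sqrt(2)*sqrt(n))
N(-89) - Z(k(3, 4)*1 - 3) = sqrt(2)*sqrt(-89) - ((-160 - 8*4)*1 - 3)**2 = sqrt(2)*(I*sqrt(89)) - ((-160 - 32)*1 - 3)**2 = I*sqrt(178) - (-192*1 - 3)**2 = I*sqrt(178) - (-192 - 3)**2 = I*sqrt(178) - 1*(-195)**2 = I*sqrt(178) - 1*38025 = I*sqrt(178) - 38025 = -38025 + I*sqrt(178)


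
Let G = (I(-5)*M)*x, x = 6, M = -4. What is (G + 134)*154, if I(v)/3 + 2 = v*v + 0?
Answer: -234388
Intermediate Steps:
I(v) = -6 + 3*v² (I(v) = -6 + 3*(v*v + 0) = -6 + 3*(v² + 0) = -6 + 3*v²)
G = -1656 (G = ((-6 + 3*(-5)²)*(-4))*6 = ((-6 + 3*25)*(-4))*6 = ((-6 + 75)*(-4))*6 = (69*(-4))*6 = -276*6 = -1656)
(G + 134)*154 = (-1656 + 134)*154 = -1522*154 = -234388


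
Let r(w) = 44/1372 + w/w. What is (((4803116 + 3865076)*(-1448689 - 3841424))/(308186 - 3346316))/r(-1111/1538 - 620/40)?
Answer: 1310709192391144/89624835 ≈ 1.4624e+7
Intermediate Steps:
r(w) = 354/343 (r(w) = 44*(1/1372) + 1 = 11/343 + 1 = 354/343)
(((4803116 + 3865076)*(-1448689 - 3841424))/(308186 - 3346316))/r(-1111/1538 - 620/40) = (((4803116 + 3865076)*(-1448689 - 3841424))/(308186 - 3346316))/(354/343) = ((8668192*(-5290113))/(-3038130))*(343/354) = -45855715185696*(-1/3038130)*(343/354) = (7642619197616/506355)*(343/354) = 1310709192391144/89624835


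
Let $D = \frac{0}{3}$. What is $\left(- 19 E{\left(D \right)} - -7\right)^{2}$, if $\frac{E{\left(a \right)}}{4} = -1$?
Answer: $6889$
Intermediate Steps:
$D = 0$ ($D = 0 \cdot \frac{1}{3} = 0$)
$E{\left(a \right)} = -4$ ($E{\left(a \right)} = 4 \left(-1\right) = -4$)
$\left(- 19 E{\left(D \right)} - -7\right)^{2} = \left(\left(-19\right) \left(-4\right) - -7\right)^{2} = \left(76 + \left(-3 + 10\right)\right)^{2} = \left(76 + 7\right)^{2} = 83^{2} = 6889$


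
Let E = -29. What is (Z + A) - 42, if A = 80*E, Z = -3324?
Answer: -5686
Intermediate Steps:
A = -2320 (A = 80*(-29) = -2320)
(Z + A) - 42 = (-3324 - 2320) - 42 = -5644 - 42 = -5686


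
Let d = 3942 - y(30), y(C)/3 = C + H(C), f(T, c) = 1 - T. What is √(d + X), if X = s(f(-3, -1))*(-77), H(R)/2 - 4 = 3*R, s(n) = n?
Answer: 2*√745 ≈ 54.589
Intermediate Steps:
H(R) = 8 + 6*R (H(R) = 8 + 2*(3*R) = 8 + 6*R)
y(C) = 24 + 21*C (y(C) = 3*(C + (8 + 6*C)) = 3*(8 + 7*C) = 24 + 21*C)
d = 3288 (d = 3942 - (24 + 21*30) = 3942 - (24 + 630) = 3942 - 1*654 = 3942 - 654 = 3288)
X = -308 (X = (1 - 1*(-3))*(-77) = (1 + 3)*(-77) = 4*(-77) = -308)
√(d + X) = √(3288 - 308) = √2980 = 2*√745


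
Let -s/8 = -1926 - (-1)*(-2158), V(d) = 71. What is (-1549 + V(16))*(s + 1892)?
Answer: -51085592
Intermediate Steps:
s = 32672 (s = -8*(-1926 - (-1)*(-2158)) = -8*(-1926 - 1*2158) = -8*(-1926 - 2158) = -8*(-4084) = 32672)
(-1549 + V(16))*(s + 1892) = (-1549 + 71)*(32672 + 1892) = -1478*34564 = -51085592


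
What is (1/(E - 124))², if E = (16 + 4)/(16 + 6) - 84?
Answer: 121/5189284 ≈ 2.3317e-5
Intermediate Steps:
E = -914/11 (E = 20/22 - 84 = 20*(1/22) - 84 = 10/11 - 84 = -914/11 ≈ -83.091)
(1/(E - 124))² = (1/(-914/11 - 124))² = (1/(-2278/11))² = (-11/2278)² = 121/5189284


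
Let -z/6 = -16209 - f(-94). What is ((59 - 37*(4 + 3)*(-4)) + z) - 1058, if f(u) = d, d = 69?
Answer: 97705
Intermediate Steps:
f(u) = 69
z = 97668 (z = -6*(-16209 - 1*69) = -6*(-16209 - 69) = -6*(-16278) = 97668)
((59 - 37*(4 + 3)*(-4)) + z) - 1058 = ((59 - 37*(4 + 3)*(-4)) + 97668) - 1058 = ((59 - 259*(-4)) + 97668) - 1058 = ((59 - 37*(-28)) + 97668) - 1058 = ((59 + 1036) + 97668) - 1058 = (1095 + 97668) - 1058 = 98763 - 1058 = 97705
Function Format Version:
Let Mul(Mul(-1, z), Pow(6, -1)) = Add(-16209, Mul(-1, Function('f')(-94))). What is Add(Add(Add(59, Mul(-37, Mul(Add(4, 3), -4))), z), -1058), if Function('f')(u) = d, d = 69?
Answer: 97705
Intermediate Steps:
Function('f')(u) = 69
z = 97668 (z = Mul(-6, Add(-16209, Mul(-1, 69))) = Mul(-6, Add(-16209, -69)) = Mul(-6, -16278) = 97668)
Add(Add(Add(59, Mul(-37, Mul(Add(4, 3), -4))), z), -1058) = Add(Add(Add(59, Mul(-37, Mul(Add(4, 3), -4))), 97668), -1058) = Add(Add(Add(59, Mul(-37, Mul(7, -4))), 97668), -1058) = Add(Add(Add(59, Mul(-37, -28)), 97668), -1058) = Add(Add(Add(59, 1036), 97668), -1058) = Add(Add(1095, 97668), -1058) = Add(98763, -1058) = 97705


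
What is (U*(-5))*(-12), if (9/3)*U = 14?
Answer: 280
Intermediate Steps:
U = 14/3 (U = (⅓)*14 = 14/3 ≈ 4.6667)
(U*(-5))*(-12) = ((14/3)*(-5))*(-12) = -70/3*(-12) = 280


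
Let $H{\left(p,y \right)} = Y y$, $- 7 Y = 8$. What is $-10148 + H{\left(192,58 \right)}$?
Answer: $- \frac{71500}{7} \approx -10214.0$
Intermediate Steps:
$Y = - \frac{8}{7}$ ($Y = \left(- \frac{1}{7}\right) 8 = - \frac{8}{7} \approx -1.1429$)
$H{\left(p,y \right)} = - \frac{8 y}{7}$
$-10148 + H{\left(192,58 \right)} = -10148 - \frac{464}{7} = - \frac{71500}{7}$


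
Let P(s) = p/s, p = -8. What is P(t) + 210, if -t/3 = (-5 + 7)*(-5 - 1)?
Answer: 1888/9 ≈ 209.78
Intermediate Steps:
t = 36 (t = -3*(-5 + 7)*(-5 - 1) = -6*(-6) = -3*(-12) = 36)
P(s) = -8/s
P(t) + 210 = -8/36 + 210 = -8*1/36 + 210 = -2/9 + 210 = 1888/9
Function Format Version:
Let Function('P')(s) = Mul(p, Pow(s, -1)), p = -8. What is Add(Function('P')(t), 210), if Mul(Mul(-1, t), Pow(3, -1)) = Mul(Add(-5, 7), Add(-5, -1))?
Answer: Rational(1888, 9) ≈ 209.78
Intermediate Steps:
t = 36 (t = Mul(-3, Mul(Add(-5, 7), Add(-5, -1))) = Mul(-3, Mul(2, -6)) = Mul(-3, -12) = 36)
Function('P')(s) = Mul(-8, Pow(s, -1))
Add(Function('P')(t), 210) = Add(Mul(-8, Pow(36, -1)), 210) = Add(Mul(-8, Rational(1, 36)), 210) = Add(Rational(-2, 9), 210) = Rational(1888, 9)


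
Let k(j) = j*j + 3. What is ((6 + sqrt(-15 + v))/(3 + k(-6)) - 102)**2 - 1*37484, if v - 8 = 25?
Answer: -37484 + (1426 - sqrt(2))**2/196 ≈ -27130.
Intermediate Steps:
k(j) = 3 + j**2 (k(j) = j**2 + 3 = 3 + j**2)
v = 33 (v = 8 + 25 = 33)
((6 + sqrt(-15 + v))/(3 + k(-6)) - 102)**2 - 1*37484 = ((6 + sqrt(-15 + 33))/(3 + (3 + (-6)**2)) - 102)**2 - 1*37484 = ((6 + sqrt(18))/(3 + (3 + 36)) - 102)**2 - 37484 = ((6 + 3*sqrt(2))/(3 + 39) - 102)**2 - 37484 = ((6 + 3*sqrt(2))/42 - 102)**2 - 37484 = ((6 + 3*sqrt(2))*(1/42) - 102)**2 - 37484 = ((1/7 + sqrt(2)/14) - 102)**2 - 37484 = (-713/7 + sqrt(2)/14)**2 - 37484 = -37484 + (-713/7 + sqrt(2)/14)**2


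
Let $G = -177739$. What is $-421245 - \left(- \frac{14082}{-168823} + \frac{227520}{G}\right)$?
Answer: $- \frac{12640023201891903}{30006431197} \approx -4.2124 \cdot 10^{5}$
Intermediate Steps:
$-421245 - \left(- \frac{14082}{-168823} + \frac{227520}{G}\right) = -421245 - \left(- \frac{14082}{-168823} + \frac{227520}{-177739}\right) = -421245 - \left(\left(-14082\right) \left(- \frac{1}{168823}\right) + 227520 \left(- \frac{1}{177739}\right)\right) = -421245 - \left(\frac{14082}{168823} - \frac{227520}{177739}\right) = -421245 - - \frac{35907688362}{30006431197} = -421245 + \frac{35907688362}{30006431197} = - \frac{12640023201891903}{30006431197}$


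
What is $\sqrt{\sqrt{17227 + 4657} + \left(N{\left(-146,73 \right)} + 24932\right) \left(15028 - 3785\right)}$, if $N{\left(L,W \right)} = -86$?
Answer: $\sqrt{279343578 + 2 \sqrt{5471}} \approx 16714.0$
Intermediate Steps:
$\sqrt{\sqrt{17227 + 4657} + \left(N{\left(-146,73 \right)} + 24932\right) \left(15028 - 3785\right)} = \sqrt{\sqrt{17227 + 4657} + \left(-86 + 24932\right) \left(15028 - 3785\right)} = \sqrt{\sqrt{21884} + 24846 \cdot 11243} = \sqrt{2 \sqrt{5471} + 279343578} = \sqrt{279343578 + 2 \sqrt{5471}}$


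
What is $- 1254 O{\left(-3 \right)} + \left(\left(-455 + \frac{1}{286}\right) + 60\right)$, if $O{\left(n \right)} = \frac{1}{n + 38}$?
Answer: $- \frac{4312559}{10010} \approx -430.83$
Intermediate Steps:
$O{\left(n \right)} = \frac{1}{38 + n}$
$- 1254 O{\left(-3 \right)} + \left(\left(-455 + \frac{1}{286}\right) + 60\right) = - \frac{1254}{38 - 3} + \left(\left(-455 + \frac{1}{286}\right) + 60\right) = - \frac{1254}{35} + \left(\left(-455 + \frac{1}{286}\right) + 60\right) = \left(-1254\right) \frac{1}{35} + \left(- \frac{130129}{286} + 60\right) = - \frac{1254}{35} - \frac{112969}{286} = - \frac{4312559}{10010}$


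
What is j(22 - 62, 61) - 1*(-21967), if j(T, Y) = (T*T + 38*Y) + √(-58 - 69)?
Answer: 25885 + I*√127 ≈ 25885.0 + 11.269*I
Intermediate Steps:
j(T, Y) = T² + 38*Y + I*√127 (j(T, Y) = (T² + 38*Y) + √(-127) = (T² + 38*Y) + I*√127 = T² + 38*Y + I*√127)
j(22 - 62, 61) - 1*(-21967) = ((22 - 62)² + 38*61 + I*√127) - 1*(-21967) = ((-40)² + 2318 + I*√127) + 21967 = (1600 + 2318 + I*√127) + 21967 = (3918 + I*√127) + 21967 = 25885 + I*√127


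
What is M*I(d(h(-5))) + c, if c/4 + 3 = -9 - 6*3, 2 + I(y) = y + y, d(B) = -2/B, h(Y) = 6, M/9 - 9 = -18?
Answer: 96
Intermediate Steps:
M = -81 (M = 81 + 9*(-18) = 81 - 162 = -81)
I(y) = -2 + 2*y (I(y) = -2 + (y + y) = -2 + 2*y)
c = -120 (c = -12 + 4*(-9 - 6*3) = -12 + 4*(-9 - 18) = -12 + 4*(-27) = -12 - 108 = -120)
M*I(d(h(-5))) + c = -81*(-2 + 2*(-2/6)) - 120 = -81*(-2 + 2*(-2*1/6)) - 120 = -81*(-2 + 2*(-1/3)) - 120 = -81*(-2 - 2/3) - 120 = -81*(-8/3) - 120 = 216 - 120 = 96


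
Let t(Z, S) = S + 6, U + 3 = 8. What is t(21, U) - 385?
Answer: -374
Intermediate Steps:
U = 5 (U = -3 + 8 = 5)
t(Z, S) = 6 + S
t(21, U) - 385 = (6 + 5) - 385 = 11 - 385 = -374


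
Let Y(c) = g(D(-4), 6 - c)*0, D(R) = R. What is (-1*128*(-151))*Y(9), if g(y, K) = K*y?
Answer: 0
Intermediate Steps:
Y(c) = 0 (Y(c) = ((6 - c)*(-4))*0 = (-24 + 4*c)*0 = 0)
(-1*128*(-151))*Y(9) = (-1*128*(-151))*0 = -128*(-151)*0 = 19328*0 = 0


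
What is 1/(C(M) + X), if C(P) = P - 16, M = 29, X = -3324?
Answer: -1/3311 ≈ -0.00030202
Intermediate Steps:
C(P) = -16 + P
1/(C(M) + X) = 1/((-16 + 29) - 3324) = 1/(13 - 3324) = 1/(-3311) = -1/3311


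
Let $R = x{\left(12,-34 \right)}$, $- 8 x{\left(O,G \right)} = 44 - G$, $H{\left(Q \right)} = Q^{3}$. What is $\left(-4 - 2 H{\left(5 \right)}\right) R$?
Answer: $\frac{4953}{2} \approx 2476.5$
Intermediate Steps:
$x{\left(O,G \right)} = - \frac{11}{2} + \frac{G}{8}$ ($x{\left(O,G \right)} = - \frac{44 - G}{8} = - \frac{11}{2} + \frac{G}{8}$)
$R = - \frac{39}{4}$ ($R = - \frac{11}{2} + \frac{1}{8} \left(-34\right) = - \frac{11}{2} - \frac{17}{4} = - \frac{39}{4} \approx -9.75$)
$\left(-4 - 2 H{\left(5 \right)}\right) R = \left(-4 - 2 \cdot 5^{3}\right) \left(- \frac{39}{4}\right) = \left(-4 - 250\right) \left(- \frac{39}{4}\right) = \left(-254\right) \left(- \frac{39}{4}\right) = \frac{4953}{2}$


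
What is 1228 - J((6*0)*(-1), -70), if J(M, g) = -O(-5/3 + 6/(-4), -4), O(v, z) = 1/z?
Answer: 4911/4 ≈ 1227.8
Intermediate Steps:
J(M, g) = 1/4 (J(M, g) = -1/(-4) = -1*(-1/4) = 1/4)
1228 - J((6*0)*(-1), -70) = 1228 - 1*1/4 = 1228 - 1/4 = 4911/4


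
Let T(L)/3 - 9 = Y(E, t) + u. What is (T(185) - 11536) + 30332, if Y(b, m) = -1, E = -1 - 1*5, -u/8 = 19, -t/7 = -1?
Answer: 18364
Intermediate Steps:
t = 7 (t = -7*(-1) = 7)
u = -152 (u = -8*19 = -152)
E = -6 (E = -1 - 5 = -6)
T(L) = -432 (T(L) = 27 + 3*(-1 - 152) = 27 + 3*(-153) = 27 - 459 = -432)
(T(185) - 11536) + 30332 = (-432 - 11536) + 30332 = -11968 + 30332 = 18364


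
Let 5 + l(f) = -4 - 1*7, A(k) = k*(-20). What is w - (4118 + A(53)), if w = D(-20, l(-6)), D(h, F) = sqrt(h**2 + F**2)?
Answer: -3058 + 4*sqrt(41) ≈ -3032.4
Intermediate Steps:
A(k) = -20*k
l(f) = -16 (l(f) = -5 + (-4 - 1*7) = -5 + (-4 - 7) = -5 - 11 = -16)
D(h, F) = sqrt(F**2 + h**2)
w = 4*sqrt(41) (w = sqrt((-16)**2 + (-20)**2) = sqrt(256 + 400) = sqrt(656) = 4*sqrt(41) ≈ 25.612)
w - (4118 + A(53)) = 4*sqrt(41) - (4118 - 20*53) = 4*sqrt(41) - (4118 - 1060) = 4*sqrt(41) - 1*3058 = 4*sqrt(41) - 3058 = -3058 + 4*sqrt(41)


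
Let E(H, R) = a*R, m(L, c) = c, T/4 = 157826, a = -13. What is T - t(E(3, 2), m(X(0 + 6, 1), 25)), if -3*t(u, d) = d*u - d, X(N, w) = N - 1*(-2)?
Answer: 631079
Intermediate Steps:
X(N, w) = 2 + N (X(N, w) = N + 2 = 2 + N)
T = 631304 (T = 4*157826 = 631304)
E(H, R) = -13*R
t(u, d) = d/3 - d*u/3 (t(u, d) = -(d*u - d)/3 = -(-d + d*u)/3 = d/3 - d*u/3)
T - t(E(3, 2), m(X(0 + 6, 1), 25)) = 631304 - 25*(1 - (-13)*2)/3 = 631304 - 25*(1 - 1*(-26))/3 = 631304 - 25*(1 + 26)/3 = 631304 - 25*27/3 = 631304 - 1*225 = 631304 - 225 = 631079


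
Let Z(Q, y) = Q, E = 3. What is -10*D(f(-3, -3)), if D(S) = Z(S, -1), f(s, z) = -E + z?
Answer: 60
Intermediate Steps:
f(s, z) = -3 + z (f(s, z) = -1*3 + z = -3 + z)
D(S) = S
-10*D(f(-3, -3)) = -10*(-3 - 3) = -10*(-6) = 60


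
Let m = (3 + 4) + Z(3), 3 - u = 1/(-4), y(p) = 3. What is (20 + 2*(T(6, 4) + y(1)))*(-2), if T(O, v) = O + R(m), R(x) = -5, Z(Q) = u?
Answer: -56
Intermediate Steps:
u = 13/4 (u = 3 - 1/(-4) = 3 - 1*(-1/4) = 3 + 1/4 = 13/4 ≈ 3.2500)
Z(Q) = 13/4
m = 41/4 (m = (3 + 4) + 13/4 = 7 + 13/4 = 41/4 ≈ 10.250)
T(O, v) = -5 + O (T(O, v) = O - 5 = -5 + O)
(20 + 2*(T(6, 4) + y(1)))*(-2) = (20 + 2*((-5 + 6) + 3))*(-2) = (20 + 2*(1 + 3))*(-2) = (20 + 2*4)*(-2) = (20 + 8)*(-2) = 28*(-2) = -56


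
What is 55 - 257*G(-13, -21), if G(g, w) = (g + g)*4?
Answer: 26783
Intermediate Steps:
G(g, w) = 8*g (G(g, w) = (2*g)*4 = 8*g)
55 - 257*G(-13, -21) = 55 - 2056*(-13) = 55 - 257*(-104) = 55 + 26728 = 26783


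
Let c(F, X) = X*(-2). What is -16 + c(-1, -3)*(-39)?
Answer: -250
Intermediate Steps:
c(F, X) = -2*X
-16 + c(-1, -3)*(-39) = -16 - 2*(-3)*(-39) = -16 + 6*(-39) = -16 - 234 = -250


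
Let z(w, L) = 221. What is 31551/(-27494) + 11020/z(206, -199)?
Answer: 296011109/6076174 ≈ 48.717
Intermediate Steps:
31551/(-27494) + 11020/z(206, -199) = 31551/(-27494) + 11020/221 = 31551*(-1/27494) + 11020*(1/221) = -31551/27494 + 11020/221 = 296011109/6076174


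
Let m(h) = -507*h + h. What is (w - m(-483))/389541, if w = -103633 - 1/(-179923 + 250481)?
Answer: -24556371299/27485233878 ≈ -0.89344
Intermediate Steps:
m(h) = -506*h
w = -7312137215/70558 (w = -103633 - 1/70558 = -7312137215/70558 ≈ -1.0363e+5)
(w - m(-483))/389541 = (-7312137215/70558 - (-506)*(-483))/389541 = (-7312137215/70558 - 1*244398)*(1/389541) = (-7312137215/70558 - 244398)*(1/389541) = -24556371299/70558*1/389541 = -24556371299/27485233878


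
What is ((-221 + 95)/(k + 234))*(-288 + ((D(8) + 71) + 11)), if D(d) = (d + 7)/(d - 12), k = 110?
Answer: 52857/688 ≈ 76.827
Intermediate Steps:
D(d) = (7 + d)/(-12 + d)
((-221 + 95)/(k + 234))*(-288 + ((D(8) + 71) + 11)) = ((-221 + 95)/(110 + 234))*(-288 + (((7 + 8)/(-12 + 8) + 71) + 11)) = (-126/344)*(-288 + ((15/(-4) + 71) + 11)) = (-126*1/344)*(-288 + ((-¼*15 + 71) + 11)) = -63*(-288 + ((-15/4 + 71) + 11))/172 = -63*(-288 + (269/4 + 11))/172 = -63*(-288 + 313/4)/172 = -63/172*(-839/4) = 52857/688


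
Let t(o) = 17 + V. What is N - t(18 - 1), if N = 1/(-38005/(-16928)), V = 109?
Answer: -4771702/38005 ≈ -125.55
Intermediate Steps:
t(o) = 126 (t(o) = 17 + 109 = 126)
N = 16928/38005 (N = 1/(-38005*(-1/16928)) = 1/(38005/16928) = 16928/38005 ≈ 0.44542)
N - t(18 - 1) = 16928/38005 - 1*126 = 16928/38005 - 126 = -4771702/38005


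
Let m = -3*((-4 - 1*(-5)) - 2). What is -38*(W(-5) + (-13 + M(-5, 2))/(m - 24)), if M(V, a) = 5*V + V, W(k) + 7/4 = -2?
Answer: 2717/42 ≈ 64.690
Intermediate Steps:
W(k) = -15/4 (W(k) = -7/4 - 2 = -15/4)
M(V, a) = 6*V
m = 3 (m = -3*((-4 + 5) - 2) = -3*(1 - 2) = -3*(-1) = 3)
-38*(W(-5) + (-13 + M(-5, 2))/(m - 24)) = -38*(-15/4 + (-13 + 6*(-5))/(3 - 24)) = -38*(-15/4 + (-13 - 30)/(-21)) = -38*(-15/4 - 43*(-1/21)) = -38*(-15/4 + 43/21) = -38*(-143/84) = 2717/42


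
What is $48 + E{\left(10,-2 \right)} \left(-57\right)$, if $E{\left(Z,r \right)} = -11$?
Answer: $675$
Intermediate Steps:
$48 + E{\left(10,-2 \right)} \left(-57\right) = 48 - -627 = 48 + 627 = 675$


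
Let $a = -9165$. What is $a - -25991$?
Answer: $16826$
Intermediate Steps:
$a - -25991 = -9165 - -25991 = -9165 + 25991 = 16826$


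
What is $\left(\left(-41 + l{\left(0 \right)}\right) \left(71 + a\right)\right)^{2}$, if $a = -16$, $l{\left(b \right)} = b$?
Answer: $5085025$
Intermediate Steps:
$\left(\left(-41 + l{\left(0 \right)}\right) \left(71 + a\right)\right)^{2} = \left(\left(-41 + 0\right) \left(71 - 16\right)\right)^{2} = \left(\left(-41\right) 55\right)^{2} = \left(-2255\right)^{2} = 5085025$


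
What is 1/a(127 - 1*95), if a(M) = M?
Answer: 1/32 ≈ 0.031250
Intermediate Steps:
1/a(127 - 1*95) = 1/(127 - 1*95) = 1/(127 - 95) = 1/32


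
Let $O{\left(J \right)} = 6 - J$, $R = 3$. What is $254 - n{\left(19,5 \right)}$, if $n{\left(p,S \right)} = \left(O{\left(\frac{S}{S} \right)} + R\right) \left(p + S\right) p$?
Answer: $-3394$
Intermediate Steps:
$n{\left(p,S \right)} = 8 p \left(S + p\right)$ ($n{\left(p,S \right)} = \left(\left(6 - \frac{S}{S}\right) + 3\right) \left(p + S\right) p = \left(\left(6 - 1\right) + 3\right) \left(S + p\right) p = \left(\left(6 - 1\right) + 3\right) p \left(S + p\right) = \left(5 + 3\right) p \left(S + p\right) = 8 p \left(S + p\right)$)
$254 - n{\left(19,5 \right)} = 254 - 8 \cdot 19 \left(5 + 19\right) = 254 - 8 \cdot 19 \cdot 24 = 254 - 3648 = -3394$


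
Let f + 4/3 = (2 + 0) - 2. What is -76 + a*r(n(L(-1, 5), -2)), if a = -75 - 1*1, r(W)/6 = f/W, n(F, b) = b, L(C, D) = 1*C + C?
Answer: -380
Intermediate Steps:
L(C, D) = 2*C (L(C, D) = C + C = 2*C)
f = -4/3 (f = -4/3 + ((2 + 0) - 2) = -4/3 + (2 - 2) = -4/3 + 0 = -4/3 ≈ -1.3333)
r(W) = -8/W (r(W) = 6*(-4/(3*W)) = -8/W)
a = -76 (a = -75 - 1 = -76)
-76 + a*r(n(L(-1, 5), -2)) = -76 - (-608)/(-2) = -76 - (-608)*(-1)/2 = -76 - 76*4 = -76 - 304 = -380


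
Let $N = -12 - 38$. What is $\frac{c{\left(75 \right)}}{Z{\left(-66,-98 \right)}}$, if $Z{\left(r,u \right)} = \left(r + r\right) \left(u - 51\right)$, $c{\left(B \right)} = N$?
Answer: $- \frac{25}{9834} \approx -0.0025422$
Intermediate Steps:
$N = -50$ ($N = -12 - 38 = -50$)
$c{\left(B \right)} = -50$
$Z{\left(r,u \right)} = 2 r \left(-51 + u\right)$
$\frac{c{\left(75 \right)}}{Z{\left(-66,-98 \right)}} = - \frac{50}{2 \left(-66\right) \left(-51 - 98\right)} = - \frac{50}{2 \left(-66\right) \left(-149\right)} = - \frac{50}{19668} = \left(-50\right) \frac{1}{19668} = - \frac{25}{9834}$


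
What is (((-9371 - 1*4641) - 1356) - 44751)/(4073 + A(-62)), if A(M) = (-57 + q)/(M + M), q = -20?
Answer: -7454756/505129 ≈ -14.758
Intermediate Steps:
A(M) = -77/(2*M) (A(M) = (-57 - 20)/(M + M) = -77*1/(2*M) = -77/(2*M))
(((-9371 - 1*4641) - 1356) - 44751)/(4073 + A(-62)) = (((-9371 - 1*4641) - 1356) - 44751)/(4073 - 77/2/(-62)) = (((-9371 - 4641) - 1356) - 44751)/(4073 - 77/2*(-1/62)) = ((-14012 - 1356) - 44751)/(4073 + 77/124) = (-15368 - 44751)/(505129/124) = -60119*124/505129 = -7454756/505129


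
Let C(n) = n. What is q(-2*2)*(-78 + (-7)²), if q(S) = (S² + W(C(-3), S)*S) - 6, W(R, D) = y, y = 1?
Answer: -174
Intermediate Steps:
W(R, D) = 1
q(S) = -6 + S + S² (q(S) = (S² + 1*S) - 6 = (S² + S) - 6 = (S + S²) - 6 = -6 + S + S²)
q(-2*2)*(-78 + (-7)²) = (-6 - 2*2 + (-2*2)²)*(-78 + (-7)²) = (-6 - 4 + (-4)²)*(-78 + 49) = (-6 - 4 + 16)*(-29) = 6*(-29) = -174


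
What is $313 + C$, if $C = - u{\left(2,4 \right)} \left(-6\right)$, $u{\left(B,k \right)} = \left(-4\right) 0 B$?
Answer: $313$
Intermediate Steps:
$u{\left(B,k \right)} = 0$ ($u{\left(B,k \right)} = 0 B = 0$)
$C = 0$ ($C = \left(-1\right) 0 \left(-6\right) = 0 \left(-6\right) = 0$)
$313 + C = 313 + 0 = 313$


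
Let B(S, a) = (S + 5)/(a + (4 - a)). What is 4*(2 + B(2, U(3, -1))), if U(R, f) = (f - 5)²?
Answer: 15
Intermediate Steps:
U(R, f) = (-5 + f)²
B(S, a) = 5/4 + S/4 (B(S, a) = (5 + S)/4 = (5 + S)*(¼) = 5/4 + S/4)
4*(2 + B(2, U(3, -1))) = 4*(2 + (5/4 + (¼)*2)) = 4*(2 + (5/4 + ½)) = 4*(2 + 7/4) = 4*(15/4) = 15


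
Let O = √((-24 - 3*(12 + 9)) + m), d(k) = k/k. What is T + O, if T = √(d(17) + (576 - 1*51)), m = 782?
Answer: √526 + √695 ≈ 49.298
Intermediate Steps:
d(k) = 1
O = √695 (O = √((-24 - 3*(12 + 9)) + 782) = √((-24 - 3*21) + 782) = √((-24 - 63) + 782) = √(-87 + 782) = √695 ≈ 26.363)
T = √526 (T = √(1 + (576 - 1*51)) = √(1 + (576 - 51)) = √(1 + 525) = √526 ≈ 22.935)
T + O = √526 + √695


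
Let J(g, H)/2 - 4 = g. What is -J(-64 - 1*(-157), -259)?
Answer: -194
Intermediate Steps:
J(g, H) = 8 + 2*g
-J(-64 - 1*(-157), -259) = -(8 + 2*(-64 - 1*(-157))) = -(8 + 2*(-64 + 157)) = -(8 + 2*93) = -(8 + 186) = -1*194 = -194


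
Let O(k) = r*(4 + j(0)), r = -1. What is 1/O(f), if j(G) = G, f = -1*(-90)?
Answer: -¼ ≈ -0.25000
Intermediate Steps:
f = 90
O(k) = -4 (O(k) = -(4 + 0) = -1*4 = -4)
1/O(f) = 1/(-4) = -¼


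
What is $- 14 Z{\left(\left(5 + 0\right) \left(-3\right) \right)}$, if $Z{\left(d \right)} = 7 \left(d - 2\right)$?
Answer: $1666$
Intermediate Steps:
$Z{\left(d \right)} = -14 + 7 d$ ($Z{\left(d \right)} = 7 \left(-2 + d\right) = -14 + 7 d$)
$- 14 Z{\left(\left(5 + 0\right) \left(-3\right) \right)} = - 14 \left(-14 + 7 \left(5 + 0\right) \left(-3\right)\right) = - 14 \left(-14 + 7 \cdot 5 \left(-3\right)\right) = - 14 \left(-14 + 7 \left(-15\right)\right) = - 14 \left(-14 - 105\right) = \left(-14\right) \left(-119\right) = 1666$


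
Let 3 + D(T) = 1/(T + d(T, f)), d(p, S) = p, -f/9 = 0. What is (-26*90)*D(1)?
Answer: 5850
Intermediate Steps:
f = 0 (f = -9*0 = 0)
D(T) = -3 + 1/(2*T) (D(T) = -3 + 1/(T + T) = -3 + 1/(2*T))
(-26*90)*D(1) = (-26*90)*(-3 + (1/2)/1) = -2340*(-3 + (1/2)*1) = -2340*(-3 + 1/2) = -2340*(-5/2) = 5850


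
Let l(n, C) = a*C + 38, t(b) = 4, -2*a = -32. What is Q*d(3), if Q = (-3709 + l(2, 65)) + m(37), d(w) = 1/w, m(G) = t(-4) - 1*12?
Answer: -2639/3 ≈ -879.67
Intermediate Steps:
a = 16 (a = -½*(-32) = 16)
l(n, C) = 38 + 16*C (l(n, C) = 16*C + 38 = 38 + 16*C)
m(G) = -8 (m(G) = 4 - 1*12 = 4 - 12 = -8)
Q = -2639 (Q = (-3709 + (38 + 16*65)) - 8 = (-3709 + (38 + 1040)) - 8 = (-3709 + 1078) - 8 = -2631 - 8 = -2639)
Q*d(3) = -2639/3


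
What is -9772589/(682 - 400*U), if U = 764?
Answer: 9772589/304918 ≈ 32.050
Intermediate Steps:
-9772589/(682 - 400*U) = -9772589/(682 - 400*764) = -9772589/(682 - 305600) = -9772589/(-304918) = -9772589*(-1/304918) = 9772589/304918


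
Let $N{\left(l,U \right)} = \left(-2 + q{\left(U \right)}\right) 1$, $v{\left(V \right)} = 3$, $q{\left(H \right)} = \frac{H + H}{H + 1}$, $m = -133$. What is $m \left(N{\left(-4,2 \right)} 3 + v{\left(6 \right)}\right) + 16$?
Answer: $-117$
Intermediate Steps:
$q{\left(H \right)} = \frac{2 H}{1 + H}$
$N{\left(l,U \right)} = -2 + \frac{2 U}{1 + U}$ ($N{\left(l,U \right)} = \left(-2 + \frac{2 U}{1 + U}\right) 1 = -2 + \frac{2 U}{1 + U}$)
$m \left(N{\left(-4,2 \right)} 3 + v{\left(6 \right)}\right) + 16 = - 133 \left(- \frac{2}{1 + 2} \cdot 3 + 3\right) + 16 = - 133 \left(- \frac{2}{3} \cdot 3 + 3\right) + 16 = - 133 \left(\left(-2\right) \frac{1}{3} \cdot 3 + 3\right) + 16 = - 133 \left(\left(- \frac{2}{3}\right) 3 + 3\right) + 16 = - 133 \left(-2 + 3\right) + 16 = \left(-133\right) 1 + 16 = -133 + 16 = -117$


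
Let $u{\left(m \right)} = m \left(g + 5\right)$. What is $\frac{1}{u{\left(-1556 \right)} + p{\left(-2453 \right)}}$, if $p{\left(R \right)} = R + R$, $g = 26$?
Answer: $- \frac{1}{53142} \approx -1.8818 \cdot 10^{-5}$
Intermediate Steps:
$p{\left(R \right)} = 2 R$
$u{\left(m \right)} = 31 m$ ($u{\left(m \right)} = m \left(26 + 5\right) = m 31 = 31 m$)
$\frac{1}{u{\left(-1556 \right)} + p{\left(-2453 \right)}} = \frac{1}{31 \left(-1556\right) + 2 \left(-2453\right)} = \frac{1}{-48236 - 4906} = \frac{1}{-53142} = - \frac{1}{53142}$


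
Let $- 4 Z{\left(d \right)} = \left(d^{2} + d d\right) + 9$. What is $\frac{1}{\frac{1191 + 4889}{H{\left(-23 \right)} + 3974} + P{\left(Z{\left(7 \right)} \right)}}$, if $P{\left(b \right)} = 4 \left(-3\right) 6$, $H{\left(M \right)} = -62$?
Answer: $- \frac{489}{34448} \approx -0.014195$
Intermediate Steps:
$Z{\left(d \right)} = - \frac{9}{4} - \frac{d^{2}}{2}$ ($Z{\left(d \right)} = - \frac{\left(d^{2} + d d\right) + 9}{4} = - \frac{\left(d^{2} + d^{2}\right) + 9}{4} = - \frac{2 d^{2} + 9}{4} = - \frac{9 + 2 d^{2}}{4} = - \frac{9}{4} - \frac{d^{2}}{2}$)
$P{\left(b \right)} = -72$ ($P{\left(b \right)} = \left(-12\right) 6 = -72$)
$\frac{1}{\frac{1191 + 4889}{H{\left(-23 \right)} + 3974} + P{\left(Z{\left(7 \right)} \right)}} = \frac{1}{\frac{1191 + 4889}{-62 + 3974} - 72} = \frac{1}{\frac{6080}{3912} - 72} = \frac{1}{6080 \cdot \frac{1}{3912} - 72} = \frac{1}{\frac{760}{489} - 72} = \frac{1}{- \frac{34448}{489}} = - \frac{489}{34448}$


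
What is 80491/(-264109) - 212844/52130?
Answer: -30205005913/6884001085 ≈ -4.3877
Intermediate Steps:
80491/(-264109) - 212844/52130 = 80491*(-1/264109) - 212844*1/52130 = -80491/264109 - 106422/26065 = -30205005913/6884001085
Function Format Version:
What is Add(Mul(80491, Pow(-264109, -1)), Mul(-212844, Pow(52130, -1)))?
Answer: Rational(-30205005913, 6884001085) ≈ -4.3877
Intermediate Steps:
Add(Mul(80491, Pow(-264109, -1)), Mul(-212844, Pow(52130, -1))) = Add(Mul(80491, Rational(-1, 264109)), Mul(-212844, Rational(1, 52130))) = Add(Rational(-80491, 264109), Rational(-106422, 26065)) = Rational(-30205005913, 6884001085)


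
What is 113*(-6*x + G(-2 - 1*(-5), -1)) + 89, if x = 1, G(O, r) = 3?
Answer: -250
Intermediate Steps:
113*(-6*x + G(-2 - 1*(-5), -1)) + 89 = 113*(-6*1 + 3) + 89 = 113*(-6 + 3) + 89 = 113*(-3) + 89 = -339 + 89 = -250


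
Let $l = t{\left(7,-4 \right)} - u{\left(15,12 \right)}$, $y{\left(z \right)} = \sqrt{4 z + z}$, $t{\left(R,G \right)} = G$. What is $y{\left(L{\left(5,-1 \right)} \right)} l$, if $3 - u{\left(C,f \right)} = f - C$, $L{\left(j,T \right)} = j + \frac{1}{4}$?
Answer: $- 5 \sqrt{105} \approx -51.235$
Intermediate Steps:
$L{\left(j,T \right)} = \frac{1}{4} + j$ ($L{\left(j,T \right)} = j + \frac{1}{4} = \frac{1}{4} + j$)
$u{\left(C,f \right)} = 3 + C - f$ ($u{\left(C,f \right)} = 3 - \left(f - C\right) = 3 + \left(C - f\right) = 3 + C - f$)
$y{\left(z \right)} = \sqrt{5} \sqrt{z}$ ($y{\left(z \right)} = \sqrt{5 z} = \sqrt{5} \sqrt{z}$)
$l = -10$ ($l = -4 - \left(3 + 15 - 12\right) = -4 - 6 = -10$)
$y{\left(L{\left(5,-1 \right)} \right)} l = \sqrt{5} \sqrt{\frac{1}{4} + 5} \left(-10\right) = \sqrt{5} \sqrt{\frac{21}{4}} \left(-10\right) = \sqrt{5} \frac{\sqrt{21}}{2} \left(-10\right) = \frac{\sqrt{105}}{2} \left(-10\right) = - 5 \sqrt{105}$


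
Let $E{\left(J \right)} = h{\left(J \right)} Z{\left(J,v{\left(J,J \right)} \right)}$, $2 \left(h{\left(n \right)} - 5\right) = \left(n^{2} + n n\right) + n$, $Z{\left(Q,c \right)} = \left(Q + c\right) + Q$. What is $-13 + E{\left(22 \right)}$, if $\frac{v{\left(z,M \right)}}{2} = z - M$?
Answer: $21987$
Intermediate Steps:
$v{\left(z,M \right)} = - 2 M + 2 z$ ($v{\left(z,M \right)} = 2 \left(z - M\right) = - 2 M + 2 z$)
$Z{\left(Q,c \right)} = c + 2 Q$
$h{\left(n \right)} = 5 + n^{2} + \frac{n}{2}$ ($h{\left(n \right)} = 5 + \frac{\left(n^{2} + n n\right) + n}{2} = 5 + \frac{\left(n^{2} + n^{2}\right) + n}{2} = 5 + \frac{2 n^{2} + n}{2} = 5 + \frac{n + 2 n^{2}}{2} = 5 + \left(n^{2} + \frac{n}{2}\right) = 5 + n^{2} + \frac{n}{2}$)
$E{\left(J \right)} = 2 J \left(5 + J^{2} + \frac{J}{2}\right)$ ($E{\left(J \right)} = \left(5 + J^{2} + \frac{J}{2}\right) \left(\left(- 2 J + 2 J\right) + 2 J\right) = \left(5 + J^{2} + \frac{J}{2}\right) \left(0 + 2 J\right) = \left(5 + J^{2} + \frac{J}{2}\right) 2 J = 2 J \left(5 + J^{2} + \frac{J}{2}\right)$)
$-13 + E{\left(22 \right)} = -13 + 22 \left(10 + 22 + 2 \cdot 22^{2}\right) = -13 + 22 \left(10 + 22 + 2 \cdot 484\right) = -13 + 22 \left(10 + 22 + 968\right) = -13 + 22 \cdot 1000 = -13 + 22000 = 21987$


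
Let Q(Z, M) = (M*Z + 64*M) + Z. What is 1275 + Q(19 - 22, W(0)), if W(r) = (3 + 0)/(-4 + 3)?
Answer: 1089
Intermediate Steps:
W(r) = -3 (W(r) = 3/(-1) = 3*(-1) = -3)
Q(Z, M) = Z + 64*M + M*Z (Q(Z, M) = (64*M + M*Z) + Z = Z + 64*M + M*Z)
1275 + Q(19 - 22, W(0)) = 1275 + ((19 - 22) + 64*(-3) - 3*(19 - 22)) = 1275 + (-3 - 192 - 3*(-3)) = 1275 + (-3 - 192 + 9) = 1275 - 186 = 1089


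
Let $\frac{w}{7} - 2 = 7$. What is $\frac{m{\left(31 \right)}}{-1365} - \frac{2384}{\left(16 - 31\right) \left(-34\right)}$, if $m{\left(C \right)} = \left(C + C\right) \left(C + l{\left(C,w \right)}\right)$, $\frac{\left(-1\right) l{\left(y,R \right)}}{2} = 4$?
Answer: $- \frac{44238}{7735} \approx -5.7192$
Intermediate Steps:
$w = 63$ ($w = 14 + 7 \cdot 7 = 14 + 49 = 63$)
$l{\left(y,R \right)} = -8$ ($l{\left(y,R \right)} = \left(-2\right) 4 = -8$)
$m{\left(C \right)} = 2 C \left(-8 + C\right)$ ($m{\left(C \right)} = \left(C + C\right) \left(C - 8\right) = 2 C \left(-8 + C\right)$)
$\frac{m{\left(31 \right)}}{-1365} - \frac{2384}{\left(16 - 31\right) \left(-34\right)} = \frac{2 \cdot 31 \left(-8 + 31\right)}{-1365} - \frac{2384}{\left(16 - 31\right) \left(-34\right)} = 2 \cdot 31 \cdot 23 \left(- \frac{1}{1365}\right) - \frac{2384}{\left(-15\right) \left(-34\right)} = 1426 \left(- \frac{1}{1365}\right) - \frac{2384}{510} = - \frac{1426}{1365} - \frac{1192}{255} = - \frac{44238}{7735}$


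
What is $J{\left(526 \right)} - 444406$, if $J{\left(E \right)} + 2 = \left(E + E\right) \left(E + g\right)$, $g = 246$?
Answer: $367736$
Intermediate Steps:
$J{\left(E \right)} = -2 + 2 E \left(246 + E\right)$ ($J{\left(E \right)} = -2 + \left(E + E\right) \left(E + 246\right) = -2 + 2 E \left(246 + E\right)$)
$J{\left(526 \right)} - 444406 = \left(-2 + 2 \cdot 526^{2} + 492 \cdot 526\right) - 444406 = \left(-2 + 2 \cdot 276676 + 258792\right) - 444406 = \left(-2 + 553352 + 258792\right) - 444406 = 812142 - 444406 = 367736$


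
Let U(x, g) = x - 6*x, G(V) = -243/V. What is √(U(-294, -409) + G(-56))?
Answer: √1155882/28 ≈ 38.397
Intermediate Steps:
U(x, g) = -5*x
√(U(-294, -409) + G(-56)) = √(-5*(-294) - 243/(-56)) = √(1470 - 243*(-1/56)) = √(1470 + 243/56) = √(82563/56) = √1155882/28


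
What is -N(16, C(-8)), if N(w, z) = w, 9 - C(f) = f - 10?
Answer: -16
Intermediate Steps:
C(f) = 19 - f (C(f) = 9 - (f - 10) = 9 - (-10 + f) = 9 + (10 - f) = 19 - f)
-N(16, C(-8)) = -1*16 = -16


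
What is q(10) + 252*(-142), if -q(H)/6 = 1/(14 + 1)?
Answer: -178922/5 ≈ -35784.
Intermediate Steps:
q(H) = -⅖ (q(H) = -6/(14 + 1) = -6/15 = -6*1/15 = -⅖)
q(10) + 252*(-142) = -⅖ + 252*(-142) = -⅖ - 35784 = -178922/5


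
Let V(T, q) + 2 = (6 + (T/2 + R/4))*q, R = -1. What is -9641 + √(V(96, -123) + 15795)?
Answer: -9641 + √36727/2 ≈ -9545.2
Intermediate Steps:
V(T, q) = -2 + q*(23/4 + T/2) (V(T, q) = -2 + (6 + (T/2 - 1/4))*q = -2 + (6 + (T*(½) - 1*¼))*q = -2 + (6 + (T/2 - ¼))*q = -2 + (6 + (-¼ + T/2))*q = -2 + (23/4 + T/2)*q = -2 + q*(23/4 + T/2))
-9641 + √(V(96, -123) + 15795) = -9641 + √((-2 + (23/4)*(-123) + (½)*96*(-123)) + 15795) = -9641 + √((-2 - 2829/4 - 5904) + 15795) = -9641 + √(-26453/4 + 15795) = -9641 + √(36727/4) = -9641 + √36727/2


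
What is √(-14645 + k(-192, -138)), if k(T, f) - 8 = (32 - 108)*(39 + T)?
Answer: I*√3009 ≈ 54.854*I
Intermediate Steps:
k(T, f) = -2956 - 76*T (k(T, f) = 8 + (32 - 108)*(39 + T) = 8 - 76*(39 + T) = 8 + (-2964 - 76*T) = -2956 - 76*T)
√(-14645 + k(-192, -138)) = √(-14645 + (-2956 - 76*(-192))) = √(-14645 + (-2956 + 14592)) = √(-14645 + 11636) = √(-3009) = I*√3009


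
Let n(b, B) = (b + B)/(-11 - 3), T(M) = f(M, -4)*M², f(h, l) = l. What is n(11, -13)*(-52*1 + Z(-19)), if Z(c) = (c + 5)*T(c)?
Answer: 20164/7 ≈ 2880.6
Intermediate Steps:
T(M) = -4*M²
n(b, B) = -B/14 - b/14 (n(b, B) = (B + b)/(-14) = (B + b)*(-1/14) = -B/14 - b/14)
Z(c) = -4*c²*(5 + c) (Z(c) = (c + 5)*(-4*c²) = (5 + c)*(-4*c²) = -4*c²*(5 + c))
n(11, -13)*(-52*1 + Z(-19)) = (-1/14*(-13) - 1/14*11)*(-52*1 + 4*(-19)²*(-5 - 1*(-19))) = (13/14 - 11/14)*(-52 + 4*361*(-5 + 19)) = (-52 + 4*361*14)/7 = (-52 + 20216)/7 = (⅐)*20164 = 20164/7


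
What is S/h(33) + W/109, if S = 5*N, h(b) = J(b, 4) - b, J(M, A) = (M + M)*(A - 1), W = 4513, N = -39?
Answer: 48226/1199 ≈ 40.222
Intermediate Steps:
J(M, A) = 2*M*(-1 + A) (J(M, A) = (2*M)*(-1 + A) = 2*M*(-1 + A))
h(b) = 5*b (h(b) = 2*b*(-1 + 4) - b = 2*b*3 - b = 6*b - b = 5*b)
S = -195 (S = 5*(-39) = -195)
S/h(33) + W/109 = -195/(5*33) + 4513/109 = -195/165 + 4513*(1/109) = -195*1/165 + 4513/109 = -13/11 + 4513/109 = 48226/1199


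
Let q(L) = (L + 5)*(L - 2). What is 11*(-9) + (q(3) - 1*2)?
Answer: -93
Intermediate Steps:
q(L) = (-2 + L)*(5 + L) (q(L) = (5 + L)*(-2 + L) = (-2 + L)*(5 + L))
11*(-9) + (q(3) - 1*2) = 11*(-9) + ((-10 + 3² + 3*3) - 1*2) = -99 + ((-10 + 9 + 9) - 2) = -99 + (8 - 2) = -99 + 6 = -93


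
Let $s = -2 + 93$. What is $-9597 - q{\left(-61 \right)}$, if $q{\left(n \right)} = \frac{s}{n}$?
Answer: $- \frac{585326}{61} \approx -9595.5$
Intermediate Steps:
$s = 91$
$q{\left(n \right)} = \frac{91}{n}$
$-9597 - q{\left(-61 \right)} = -9597 - \frac{91}{-61} = -9597 - 91 \left(- \frac{1}{61}\right) = -9597 - - \frac{91}{61} = -9597 + \frac{91}{61} = - \frac{585326}{61}$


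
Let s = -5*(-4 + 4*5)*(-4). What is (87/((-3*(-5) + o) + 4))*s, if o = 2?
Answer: 9280/7 ≈ 1325.7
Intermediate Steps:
s = 320 (s = -5*(-4 + 20)*(-4) = -5*16*(-4) = -80*(-4) = 320)
(87/((-3*(-5) + o) + 4))*s = (87/((-3*(-5) + 2) + 4))*320 = (87/((15 + 2) + 4))*320 = (87/(17 + 4))*320 = (87/21)*320 = ((1/21)*87)*320 = (29/7)*320 = 9280/7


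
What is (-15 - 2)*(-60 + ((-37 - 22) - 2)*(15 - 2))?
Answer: 14501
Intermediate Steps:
(-15 - 2)*(-60 + ((-37 - 22) - 2)*(15 - 2)) = -17*(-60 + (-59 - 2)*13) = -17*(-60 - 61*13) = -17*(-60 - 793) = -17*(-853) = 14501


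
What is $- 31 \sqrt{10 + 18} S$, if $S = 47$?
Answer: $- 2914 \sqrt{7} \approx -7709.7$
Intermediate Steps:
$- 31 \sqrt{10 + 18} S = - 31 \sqrt{10 + 18} \cdot 47 = - 31 \sqrt{28} \cdot 47 = - 31 \cdot 2 \sqrt{7} \cdot 47 = - 62 \sqrt{7} \cdot 47 = - 2914 \sqrt{7}$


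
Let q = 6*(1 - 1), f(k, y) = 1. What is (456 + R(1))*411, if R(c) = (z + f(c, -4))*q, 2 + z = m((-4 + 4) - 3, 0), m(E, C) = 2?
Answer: 187416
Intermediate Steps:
q = 0 (q = 6*0 = 0)
z = 0 (z = -2 + 2 = 0)
R(c) = 0 (R(c) = (0 + 1)*0 = 1*0 = 0)
(456 + R(1))*411 = (456 + 0)*411 = 456*411 = 187416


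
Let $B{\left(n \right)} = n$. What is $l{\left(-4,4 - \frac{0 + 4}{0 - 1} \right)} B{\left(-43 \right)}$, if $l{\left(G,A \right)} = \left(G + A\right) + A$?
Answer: $-516$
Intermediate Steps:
$l{\left(G,A \right)} = G + 2 A$ ($l{\left(G,A \right)} = \left(A + G\right) + A = G + 2 A$)
$l{\left(-4,4 - \frac{0 + 4}{0 - 1} \right)} B{\left(-43 \right)} = \left(-4 + 2 \left(4 - \frac{0 + 4}{0 - 1}\right)\right) \left(-43\right) = \left(-4 + 2 \left(4 - \frac{4}{-1}\right)\right) \left(-43\right) = \left(-4 + 2 \left(4 - 4 \left(-1\right)\right)\right) \left(-43\right) = \left(-4 + 2 \left(4 - -4\right)\right) \left(-43\right) = \left(-4 + 2 \left(4 + 4\right)\right) \left(-43\right) = \left(-4 + 2 \cdot 8\right) \left(-43\right) = \left(-4 + 16\right) \left(-43\right) = 12 \left(-43\right) = -516$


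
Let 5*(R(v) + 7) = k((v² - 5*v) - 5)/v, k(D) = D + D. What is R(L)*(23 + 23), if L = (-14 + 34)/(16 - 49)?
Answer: -45103/165 ≈ -273.35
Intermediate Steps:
L = -20/33 (L = 20/(-33) = 20*(-1/33) = -20/33 ≈ -0.60606)
k(D) = 2*D
R(v) = -7 + (-10 - 10*v + 2*v²)/(5*v) (R(v) = -7 + ((2*((v² - 5*v) - 5))/v)/5 = -7 + ((2*(-5 + v² - 5*v))/v)/5 = -7 + ((-10 - 10*v + 2*v²)/v)/5 = -7 + (-10 - 10*v + 2*v²)/(5*v))
R(L)*(23 + 23) = (-9 - 2/(-20/33) + (⅖)*(-20/33))*(23 + 23) = (-9 - 2*(-33/20) - 8/33)*46 = (-9 + 33/10 - 8/33)*46 = -1961/330*46 = -45103/165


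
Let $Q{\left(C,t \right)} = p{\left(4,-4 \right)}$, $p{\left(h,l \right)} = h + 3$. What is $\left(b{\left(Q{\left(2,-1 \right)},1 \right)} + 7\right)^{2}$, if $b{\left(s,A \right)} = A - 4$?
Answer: $16$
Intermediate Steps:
$p{\left(h,l \right)} = 3 + h$
$Q{\left(C,t \right)} = 7$ ($Q{\left(C,t \right)} = 3 + 4 = 7$)
$b{\left(s,A \right)} = -4 + A$
$\left(b{\left(Q{\left(2,-1 \right)},1 \right)} + 7\right)^{2} = \left(\left(-4 + 1\right) + 7\right)^{2} = \left(-3 + 7\right)^{2} = 4^{2} = 16$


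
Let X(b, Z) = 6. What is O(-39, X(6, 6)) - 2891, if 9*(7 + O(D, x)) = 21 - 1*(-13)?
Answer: -26048/9 ≈ -2894.2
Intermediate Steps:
O(D, x) = -29/9 (O(D, x) = -7 + (21 - 1*(-13))/9 = -7 + (21 + 13)/9 = -7 + (⅑)*34 = -7 + 34/9 = -29/9)
O(-39, X(6, 6)) - 2891 = -29/9 - 2891 = -26048/9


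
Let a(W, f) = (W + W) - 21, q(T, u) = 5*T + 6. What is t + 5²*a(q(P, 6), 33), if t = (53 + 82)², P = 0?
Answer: 18000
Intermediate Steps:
q(T, u) = 6 + 5*T
a(W, f) = -21 + 2*W (a(W, f) = 2*W - 21 = -21 + 2*W)
t = 18225 (t = 135² = 18225)
t + 5²*a(q(P, 6), 33) = 18225 + 5²*(-21 + 2*(6 + 5*0)) = 18225 + 25*(-21 + 2*(6 + 0)) = 18225 + 25*(-21 + 2*6) = 18225 + 25*(-21 + 12) = 18225 + 25*(-9) = 18225 - 225 = 18000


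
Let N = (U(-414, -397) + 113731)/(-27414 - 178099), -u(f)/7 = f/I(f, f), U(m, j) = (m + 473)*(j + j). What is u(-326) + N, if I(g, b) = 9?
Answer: 66911243/264231 ≈ 253.23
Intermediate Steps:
U(m, j) = 2*j*(473 + m) (U(m, j) = (473 + m)*(2*j) = 2*j*(473 + m))
u(f) = -7*f/9
N = -9555/29359 (N = (2*(-397)*(473 - 414) + 113731)/(-27414 - 178099) = (2*(-397)*59 + 113731)/(-205513) = (-46846 + 113731)*(-1/205513) = 66885*(-1/205513) = -9555/29359 ≈ -0.32545)
u(-326) + N = -7/9*(-326) - 9555/29359 = 2282/9 - 9555/29359 = 66911243/264231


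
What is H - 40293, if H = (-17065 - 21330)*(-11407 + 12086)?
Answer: -26110498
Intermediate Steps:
H = -26070205 (H = -38395*679 = -26070205)
H - 40293 = -26070205 - 40293 = -26110498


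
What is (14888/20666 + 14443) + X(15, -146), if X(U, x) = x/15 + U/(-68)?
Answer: 152126991311/10539660 ≈ 14434.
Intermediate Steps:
X(U, x) = -U/68 + x/15 (X(U, x) = x*(1/15) + U*(-1/68) = x/15 - U/68 = -U/68 + x/15)
(14888/20666 + 14443) + X(15, -146) = (14888/20666 + 14443) + (-1/68*15 + (1/15)*(-146)) = (14888*(1/20666) + 14443) + (-15/68 - 146/15) = (7444/10333 + 14443) - 10153/1020 = 149246963/10333 - 10153/1020 = 152126991311/10539660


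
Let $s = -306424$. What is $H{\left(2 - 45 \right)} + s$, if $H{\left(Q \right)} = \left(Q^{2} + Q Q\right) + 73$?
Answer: $-302653$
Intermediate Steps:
$H{\left(Q \right)} = 73 + 2 Q^{2}$ ($H{\left(Q \right)} = \left(Q^{2} + Q^{2}\right) + 73 = 2 Q^{2} + 73 = 73 + 2 Q^{2}$)
$H{\left(2 - 45 \right)} + s = \left(73 + 2 \left(2 - 45\right)^{2}\right) - 306424 = \left(73 + 2 \left(-43\right)^{2}\right) - 306424 = \left(73 + 2 \cdot 1849\right) - 306424 = \left(73 + 3698\right) - 306424 = 3771 - 306424 = -302653$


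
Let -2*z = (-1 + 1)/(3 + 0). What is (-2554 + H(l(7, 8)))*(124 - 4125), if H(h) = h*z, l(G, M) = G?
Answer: 10218554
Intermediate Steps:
z = 0 (z = -(-1 + 1)/(2*(3 + 0)) = -0/3 = -1/2*0 = 0)
H(h) = 0 (H(h) = h*0 = 0)
(-2554 + H(l(7, 8)))*(124 - 4125) = (-2554 + 0)*(124 - 4125) = -2554*(-4001) = 10218554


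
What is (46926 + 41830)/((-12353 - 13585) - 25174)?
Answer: -22189/12778 ≈ -1.7365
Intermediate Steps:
(46926 + 41830)/((-12353 - 13585) - 25174) = 88756/(-25938 - 25174) = 88756/(-51112) = 88756*(-1/51112) = -22189/12778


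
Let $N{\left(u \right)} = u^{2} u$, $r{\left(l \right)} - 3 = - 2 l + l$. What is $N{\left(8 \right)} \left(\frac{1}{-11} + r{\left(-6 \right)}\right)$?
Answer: $\frac{50176}{11} \approx 4561.5$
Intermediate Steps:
$r{\left(l \right)} = 3 - l$ ($r{\left(l \right)} = 3 + \left(- 2 l + l\right) = 3 - l$)
$N{\left(u \right)} = u^{3}$
$N{\left(8 \right)} \left(\frac{1}{-11} + r{\left(-6 \right)}\right) = 8^{3} \left(\frac{1}{-11} + \left(3 - -6\right)\right) = 512 \left(- \frac{1}{11} + \left(3 + 6\right)\right) = 512 \left(- \frac{1}{11} + 9\right) = 512 \cdot \frac{98}{11} = \frac{50176}{11}$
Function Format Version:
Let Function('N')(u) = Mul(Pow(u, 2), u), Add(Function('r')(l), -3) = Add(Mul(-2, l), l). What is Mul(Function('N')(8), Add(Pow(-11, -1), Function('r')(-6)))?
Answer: Rational(50176, 11) ≈ 4561.5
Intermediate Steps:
Function('r')(l) = Add(3, Mul(-1, l)) (Function('r')(l) = Add(3, Add(Mul(-2, l), l)) = Add(3, Mul(-1, l)))
Function('N')(u) = Pow(u, 3)
Mul(Function('N')(8), Add(Pow(-11, -1), Function('r')(-6))) = Mul(Pow(8, 3), Add(Pow(-11, -1), Add(3, Mul(-1, -6)))) = Mul(512, Add(Rational(-1, 11), Add(3, 6))) = Mul(512, Add(Rational(-1, 11), 9)) = Mul(512, Rational(98, 11)) = Rational(50176, 11)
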